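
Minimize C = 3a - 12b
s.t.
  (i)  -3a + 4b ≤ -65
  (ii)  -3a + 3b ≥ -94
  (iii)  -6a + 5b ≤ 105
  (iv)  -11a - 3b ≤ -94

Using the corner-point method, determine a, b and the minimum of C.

a = 181/3, b = 29, minimum C = -167

Feasible corners and C = 3a - 12b:
  (181/3, 29) → C = -167
  (571/53, -433/53) → C = 6909/53
  (94/7, -376/21) → C = 1786/7

The binding constraints are -3a + 4b = -65 and -3a + 3b = -94.
Solving simultaneously gives a = 181/3, b = 29.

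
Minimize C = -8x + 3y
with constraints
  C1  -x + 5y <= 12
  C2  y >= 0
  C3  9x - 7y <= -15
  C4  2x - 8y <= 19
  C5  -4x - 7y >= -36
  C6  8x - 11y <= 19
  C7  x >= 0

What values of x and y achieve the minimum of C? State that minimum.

x = 9/38, y = 93/38, minimum C = 207/38

Vertices and C = -8x + 3y:
  (9/38, 93/38) → C = 207/38
  (0, 12/5) → C = 36/5
  (0, 15/7) → C = 45/7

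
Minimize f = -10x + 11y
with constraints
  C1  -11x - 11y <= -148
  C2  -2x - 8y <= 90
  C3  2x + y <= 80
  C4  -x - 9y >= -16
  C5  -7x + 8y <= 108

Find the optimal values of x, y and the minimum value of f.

The binding constraints are -2x - 8y = 90 and 2x + y = 80.
Solving simultaneously gives x = 365/7, y = -170/7.

x = 365/7, y = -170/7, minimum f = -5520/7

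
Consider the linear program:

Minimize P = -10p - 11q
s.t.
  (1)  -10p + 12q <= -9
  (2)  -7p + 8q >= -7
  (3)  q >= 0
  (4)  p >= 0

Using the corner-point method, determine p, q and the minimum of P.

p = 3, q = 7/4, minimum P = -197/4

Extreme points and P = -10p - 11q:
  (3, 7/4) → P = -197/4
  (9/10, 0) → P = -9
  (1, 0) → P = -10

The optimum lies where -10p + 12q = -9 and -7p + 8q = -7.
Solving simultaneously gives p = 3, q = 7/4.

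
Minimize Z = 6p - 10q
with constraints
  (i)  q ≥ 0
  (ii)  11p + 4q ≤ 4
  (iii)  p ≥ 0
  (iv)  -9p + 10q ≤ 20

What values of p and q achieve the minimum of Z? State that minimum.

Corner points and Z = 6p - 10q:
  (4/11, 0) → Z = 24/11
  (0, 0) → Z = 0
  (0, 1) → Z = -10

The optimum lies where 11p + 4q = 4 and p = 0.
Solving simultaneously gives p = 0, q = 1.

p = 0, q = 1, minimum Z = -10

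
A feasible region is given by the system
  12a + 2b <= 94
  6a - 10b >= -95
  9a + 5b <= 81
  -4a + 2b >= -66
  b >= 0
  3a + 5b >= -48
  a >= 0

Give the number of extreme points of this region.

5

The feasible vertices (each the meet of two boundaries and inside every other half-plane) are:
  (22/3, 3)
  (47/6, 0)
  (67/24, 447/40)
  (0, 19/2)
  (0, 0)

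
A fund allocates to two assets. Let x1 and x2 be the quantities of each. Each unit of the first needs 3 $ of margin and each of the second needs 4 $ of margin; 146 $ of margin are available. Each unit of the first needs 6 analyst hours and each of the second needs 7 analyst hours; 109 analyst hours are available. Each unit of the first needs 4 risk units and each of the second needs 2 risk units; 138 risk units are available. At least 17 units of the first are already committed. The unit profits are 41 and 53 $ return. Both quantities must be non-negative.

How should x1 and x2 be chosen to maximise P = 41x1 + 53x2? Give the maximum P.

Vertices and P = 41x1 + 53x2:
  (109/6, 0) → P = 4469/6
  (17, 0) → P = 697
  (17, 1) → P = 750

x1 = 17, x2 = 1, maximum P = 750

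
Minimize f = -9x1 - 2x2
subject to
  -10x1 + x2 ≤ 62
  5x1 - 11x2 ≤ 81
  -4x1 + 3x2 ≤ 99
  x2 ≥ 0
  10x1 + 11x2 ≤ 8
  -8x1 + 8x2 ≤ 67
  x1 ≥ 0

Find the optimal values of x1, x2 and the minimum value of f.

Feasible corners and f = -9x1 - 2x2:
  (4/5, 0) → f = -36/5
  (0, 0) → f = 0
  (0, 8/11) → f = -16/11

The binding constraints are x2 = 0 and 10x1 + 11x2 = 8.
Solving simultaneously gives x1 = 4/5, x2 = 0.

x1 = 4/5, x2 = 0, minimum f = -36/5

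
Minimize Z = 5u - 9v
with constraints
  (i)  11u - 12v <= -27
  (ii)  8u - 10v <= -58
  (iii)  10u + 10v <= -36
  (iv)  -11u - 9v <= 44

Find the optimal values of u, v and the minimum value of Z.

u = -29/5, v = 11/5, minimum Z = -244/5

Corner points and Z = 5u - 9v:
  (-47/9, 73/45) → Z = -1832/45
  (-37/7, 11/7) → Z = -284/7
  (-29/5, 11/5) → Z = -244/5

At the optimal vertex, 10u + 10v = -36 and -11u - 9v = 44.
Solving simultaneously gives u = -29/5, v = 11/5.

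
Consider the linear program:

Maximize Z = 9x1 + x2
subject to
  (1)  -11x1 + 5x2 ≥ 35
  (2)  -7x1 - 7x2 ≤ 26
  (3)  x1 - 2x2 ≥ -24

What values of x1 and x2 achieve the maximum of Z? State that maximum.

x1 = 50/17, x2 = 229/17, maximum Z = 679/17

Corner points and Z = 9x1 + x2:
  (-375/112, -41/112) → Z = -61/2
  (50/17, 229/17) → Z = 679/17
  (-220/21, 142/21) → Z = -1838/21

At the optimal vertex, -11x1 + 5x2 = 35 and x1 - 2x2 = -24.
Solving simultaneously gives x1 = 50/17, x2 = 229/17.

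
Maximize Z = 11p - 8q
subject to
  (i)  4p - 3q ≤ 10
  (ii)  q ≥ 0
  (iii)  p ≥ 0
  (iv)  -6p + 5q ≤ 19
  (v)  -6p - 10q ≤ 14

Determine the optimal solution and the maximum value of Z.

Corner points and Z = 11p - 8q:
  (5/2, 0) → Z = 55/2
  (107/2, 68) → Z = 89/2
  (0, 0) → Z = 0
  (0, 19/5) → Z = -152/5

The binding constraints are 4p - 3q = 10 and -6p + 5q = 19.
Solving simultaneously gives p = 107/2, q = 68.

p = 107/2, q = 68, maximum Z = 89/2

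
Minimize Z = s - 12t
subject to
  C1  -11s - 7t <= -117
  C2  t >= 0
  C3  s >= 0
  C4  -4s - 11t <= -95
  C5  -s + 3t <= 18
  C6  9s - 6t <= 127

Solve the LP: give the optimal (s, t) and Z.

s = 163/7, t = 289/21, minimum Z = -993/7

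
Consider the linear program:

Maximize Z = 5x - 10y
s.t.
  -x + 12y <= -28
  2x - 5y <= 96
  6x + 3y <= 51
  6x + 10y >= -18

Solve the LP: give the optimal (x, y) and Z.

Extreme points and Z = 5x - 10y:
  (232/25, -39/25) → Z = 62
  (32/41, -93/41) → Z = 1090/41
  (94/7, -69/7) → Z = 1160/7

At the optimal vertex, 6x + 3y = 51 and 6x + 10y = -18.
Solving simultaneously gives x = 94/7, y = -69/7.

x = 94/7, y = -69/7, maximum Z = 1160/7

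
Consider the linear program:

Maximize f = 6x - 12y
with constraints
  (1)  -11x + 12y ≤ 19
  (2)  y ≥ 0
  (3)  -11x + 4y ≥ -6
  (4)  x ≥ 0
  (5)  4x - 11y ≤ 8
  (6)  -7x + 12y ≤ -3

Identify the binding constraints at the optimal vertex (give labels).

(2) and (3)

Vertices and f = 6x - 12y:
  (6/11, 0) → f = 36/11
  (3/7, 0) → f = 18/7
  (15/26, 9/104) → f = 63/26

The maximum is at (6/11, 0). Substituting into each constraint, equality holds for (2) and (3); the remaining constraints have slack.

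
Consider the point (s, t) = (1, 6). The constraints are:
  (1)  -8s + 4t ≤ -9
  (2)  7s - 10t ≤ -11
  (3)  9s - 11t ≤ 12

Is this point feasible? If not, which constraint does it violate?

not feasible — violates (1)

Constraint (1): -8s + 4t = 16, which is not ≤ -9. All other constraints are satisfied.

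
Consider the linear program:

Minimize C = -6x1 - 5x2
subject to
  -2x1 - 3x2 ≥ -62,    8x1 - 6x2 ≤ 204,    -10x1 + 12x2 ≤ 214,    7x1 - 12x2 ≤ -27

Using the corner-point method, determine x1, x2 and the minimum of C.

Feasible corners and C = -6x1 - 5x2:
  (17/9, 524/27) → C = -2926/27
  (221/15, 488/45) → C = -6418/45
  (-187/3, -307/9) → C = 4901/9

The optimum lies where -2x1 - 3x2 = -62 and 7x1 - 12x2 = -27.
Solving simultaneously gives x1 = 221/15, x2 = 488/45.

x1 = 221/15, x2 = 488/45, minimum C = -6418/45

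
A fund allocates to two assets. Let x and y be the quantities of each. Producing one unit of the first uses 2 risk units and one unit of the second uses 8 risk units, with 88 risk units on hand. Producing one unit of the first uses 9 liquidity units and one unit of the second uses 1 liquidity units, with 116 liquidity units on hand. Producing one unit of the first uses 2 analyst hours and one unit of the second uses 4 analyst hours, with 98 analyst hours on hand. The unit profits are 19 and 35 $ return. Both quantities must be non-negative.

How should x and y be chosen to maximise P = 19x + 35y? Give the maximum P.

Extreme points and P = 19x + 35y:
  (0, 0) → P = 0
  (0, 11) → P = 385
  (116/9, 0) → P = 2204/9
  (12, 8) → P = 508

x = 12, y = 8, maximum P = 508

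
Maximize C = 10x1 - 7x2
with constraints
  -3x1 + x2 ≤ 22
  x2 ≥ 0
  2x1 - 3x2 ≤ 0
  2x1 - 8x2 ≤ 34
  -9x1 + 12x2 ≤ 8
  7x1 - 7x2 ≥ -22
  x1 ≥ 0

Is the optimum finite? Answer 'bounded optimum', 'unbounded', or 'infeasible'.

From the feasible point (0, 0), moving in the direction (12, 9) keeps every constraint satisfied while C increases without bound.

unbounded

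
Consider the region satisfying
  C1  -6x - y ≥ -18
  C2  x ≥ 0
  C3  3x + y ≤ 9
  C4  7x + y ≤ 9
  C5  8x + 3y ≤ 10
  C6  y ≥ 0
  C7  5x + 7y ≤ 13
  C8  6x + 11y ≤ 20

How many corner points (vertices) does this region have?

Of the 28 pairwise boundary intersections, those satisfying every inequality are:
  (0, 0)
  (0, 20/11)
  (5/4, 0)
  (31/41, 54/41)
  (3/13, 22/13)

5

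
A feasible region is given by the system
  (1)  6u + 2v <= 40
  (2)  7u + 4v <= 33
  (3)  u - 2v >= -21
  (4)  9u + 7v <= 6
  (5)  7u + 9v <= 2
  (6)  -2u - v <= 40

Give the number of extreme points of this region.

5

Intersecting each pair of boundary lines and keeping only the points that satisfy every inequality leaves:
  (67/6, -27/2)
  (60, -160)
  (-185/23, 149/23)
  (-101/5, 2/5)
  (5/4, -3/4)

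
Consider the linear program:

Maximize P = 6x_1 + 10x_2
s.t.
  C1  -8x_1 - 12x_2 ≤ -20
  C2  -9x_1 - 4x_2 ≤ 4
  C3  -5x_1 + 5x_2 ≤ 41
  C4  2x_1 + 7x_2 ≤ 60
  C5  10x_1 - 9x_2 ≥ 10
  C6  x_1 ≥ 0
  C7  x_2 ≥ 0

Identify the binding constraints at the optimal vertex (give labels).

C4 and C7

Vertices and P = 6x_1 + 10x_2:
  (25/16, 5/8) → P = 125/8
  (5/2, 0) → P = 15
  (305/44, 145/22) → P = 215/2
  (30, 0) → P = 180

The maximum is at (30, 0). Substituting into each constraint, equality holds for C4 and C7; the remaining constraints have slack.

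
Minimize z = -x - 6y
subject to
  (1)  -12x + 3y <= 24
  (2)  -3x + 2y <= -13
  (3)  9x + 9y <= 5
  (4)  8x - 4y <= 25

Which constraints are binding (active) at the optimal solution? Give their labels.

(2) and (4)

Feasible corners and z = -x - 6y:
  (-29/5, -76/5) → z = 97
  (-57/8, -41/2) → z = 1041/8
  (-1/2, -29/4) → z = 44

The minimum is at (-1/2, -29/4). Substituting into each constraint, equality holds for (2) and (4); the remaining constraints have slack.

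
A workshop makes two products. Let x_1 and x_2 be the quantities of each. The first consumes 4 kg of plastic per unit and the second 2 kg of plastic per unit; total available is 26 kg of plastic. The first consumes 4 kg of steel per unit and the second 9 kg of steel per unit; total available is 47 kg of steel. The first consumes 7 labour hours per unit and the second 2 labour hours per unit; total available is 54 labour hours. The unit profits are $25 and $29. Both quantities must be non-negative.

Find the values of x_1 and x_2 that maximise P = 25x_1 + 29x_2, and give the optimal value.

Feasible corners and P = 25x_1 + 29x_2:
  (0, 0) → P = 0
  (0, 47/9) → P = 1363/9
  (13/2, 0) → P = 325/2
  (5, 3) → P = 212

x_1 = 5, x_2 = 3, maximum P = 212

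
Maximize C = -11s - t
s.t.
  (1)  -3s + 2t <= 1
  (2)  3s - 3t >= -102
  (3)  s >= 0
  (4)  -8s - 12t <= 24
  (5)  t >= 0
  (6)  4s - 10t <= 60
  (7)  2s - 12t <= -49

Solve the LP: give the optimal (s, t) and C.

Extreme points and C = -11s - t:
  (67, 101) → C = -838
  (43/16, 145/32) → C = -1091/32
  (605/14, 79/7) → C = -6813/14
The feasible region is unbounded (it extends along (5, 2), (1, 1)), but C strictly decreases along every unbounded feasible direction, so there is no improving ray and the maximum is attained at a vertex.

s = 43/16, t = 145/32, maximum C = -1091/32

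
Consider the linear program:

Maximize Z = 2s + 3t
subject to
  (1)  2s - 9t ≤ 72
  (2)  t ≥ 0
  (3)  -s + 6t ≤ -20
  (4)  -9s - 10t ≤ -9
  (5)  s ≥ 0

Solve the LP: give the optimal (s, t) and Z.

s = 84, t = 32/3, maximum Z = 200

Corner points and Z = 2s + 3t:
  (36, 0) → Z = 72
  (84, 32/3) → Z = 200
  (20, 0) → Z = 40

At the optimal vertex, 2s - 9t = 72 and -s + 6t = -20.
Solving simultaneously gives s = 84, t = 32/3.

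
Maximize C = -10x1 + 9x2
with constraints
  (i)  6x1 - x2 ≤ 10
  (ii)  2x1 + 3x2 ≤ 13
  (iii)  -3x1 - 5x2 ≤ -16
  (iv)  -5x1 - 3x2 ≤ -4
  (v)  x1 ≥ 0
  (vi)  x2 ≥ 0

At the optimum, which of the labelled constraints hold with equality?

Corner points and C = -10x1 + 9x2:
  (43/20, 29/10) → C = 23/5
  (2, 2) → C = -2
  (0, 13/3) → C = 39
  (0, 16/5) → C = 144/5

The maximum is at (0, 13/3). Substituting into each constraint, equality holds for (ii) and (v); the remaining constraints have slack.

(ii) and (v)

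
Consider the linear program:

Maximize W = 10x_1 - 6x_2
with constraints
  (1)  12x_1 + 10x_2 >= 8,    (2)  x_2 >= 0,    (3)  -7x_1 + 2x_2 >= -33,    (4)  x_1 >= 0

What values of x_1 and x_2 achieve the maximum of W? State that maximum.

Extreme points and W = 10x_1 - 6x_2:
  (2/3, 0) → W = 20/3
  (0, 4/5) → W = -24/5
  (33/7, 0) → W = 330/7
The feasible region is unbounded (it extends along (0, 1), (2, 7)), but W strictly decreases along every unbounded feasible direction, so there is no improving ray and the maximum is attained at a vertex.

x_1 = 33/7, x_2 = 0, maximum W = 330/7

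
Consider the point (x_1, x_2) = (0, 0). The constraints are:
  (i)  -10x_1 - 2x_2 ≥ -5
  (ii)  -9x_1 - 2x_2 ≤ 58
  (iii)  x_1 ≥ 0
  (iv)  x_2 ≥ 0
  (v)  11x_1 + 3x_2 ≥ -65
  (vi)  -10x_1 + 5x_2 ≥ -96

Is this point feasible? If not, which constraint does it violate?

(i): 0 ≥ -5 ✓
(ii): 0 ≤ 58 ✓
(iii): 0 ≥ 0 ✓
(iv): 0 ≥ 0 ✓
(v): 0 ≥ -65 ✓
(vi): 0 ≥ -96 ✓

feasible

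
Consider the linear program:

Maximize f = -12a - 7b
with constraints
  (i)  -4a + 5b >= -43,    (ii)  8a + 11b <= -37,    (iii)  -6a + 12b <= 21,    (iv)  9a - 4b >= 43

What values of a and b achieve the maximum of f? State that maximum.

The binding constraints are -4a + 5b = -43 and 9a - 4b = 43.
Solving simultaneously gives a = 43/29, b = -215/29.

a = 43/29, b = -215/29, maximum f = 989/29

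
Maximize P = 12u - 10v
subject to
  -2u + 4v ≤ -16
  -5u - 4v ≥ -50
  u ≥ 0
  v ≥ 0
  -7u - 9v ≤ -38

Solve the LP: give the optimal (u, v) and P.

Corner points and P = 12u - 10v:
  (66/7, 5/7) → P = 106
  (8, 0) → P = 96
  (10, 0) → P = 120

The optimum lies where -5u - 4v = -50 and v = 0.
Solving simultaneously gives u = 10, v = 0.

u = 10, v = 0, maximum P = 120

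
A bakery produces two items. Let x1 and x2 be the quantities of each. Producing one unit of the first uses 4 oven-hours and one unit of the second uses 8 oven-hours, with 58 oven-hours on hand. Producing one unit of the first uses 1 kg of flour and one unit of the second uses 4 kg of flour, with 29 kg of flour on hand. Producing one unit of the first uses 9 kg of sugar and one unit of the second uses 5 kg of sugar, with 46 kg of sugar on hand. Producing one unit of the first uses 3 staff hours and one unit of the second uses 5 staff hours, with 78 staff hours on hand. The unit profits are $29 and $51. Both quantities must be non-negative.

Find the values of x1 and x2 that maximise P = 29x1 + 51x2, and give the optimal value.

Corner points and P = 29x1 + 51x2:
  (0, 0) → P = 0
  (0, 29/4) → P = 1479/4
  (46/9, 0) → P = 1334/9
  (3/2, 13/2) → P = 375

The optimum lies where 4x1 + 8x2 = 58 and 9x1 + 5x2 = 46.
Solving simultaneously gives x1 = 3/2, x2 = 13/2.

x1 = 3/2, x2 = 13/2, maximum P = 375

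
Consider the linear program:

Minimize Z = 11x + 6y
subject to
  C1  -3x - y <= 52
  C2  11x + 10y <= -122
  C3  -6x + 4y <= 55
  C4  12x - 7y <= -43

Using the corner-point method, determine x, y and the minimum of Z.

Extreme points and Z = 11x + 6y:
  (-263/18, -49/6) → Z = -3775/18
  (-37/3, -15) → Z = -677/3
  (-519/52, -127/104) → Z = -3045/26
  (-1284/197, -991/197) → Z = -20070/197

At the optimal vertex, -3x - y = 52 and 12x - 7y = -43.
Solving simultaneously gives x = -37/3, y = -15.

x = -37/3, y = -15, minimum Z = -677/3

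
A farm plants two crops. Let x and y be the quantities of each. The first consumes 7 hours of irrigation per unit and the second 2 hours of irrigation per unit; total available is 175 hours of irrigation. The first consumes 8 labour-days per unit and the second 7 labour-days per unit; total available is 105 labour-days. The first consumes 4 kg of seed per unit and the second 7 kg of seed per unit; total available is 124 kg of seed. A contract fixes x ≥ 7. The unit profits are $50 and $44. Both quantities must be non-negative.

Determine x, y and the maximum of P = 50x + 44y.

Corner points and P = 50x + 44y:
  (105/8, 0) → P = 2625/4
  (7, 0) → P = 350
  (7, 7) → P = 658

x = 7, y = 7, maximum P = 658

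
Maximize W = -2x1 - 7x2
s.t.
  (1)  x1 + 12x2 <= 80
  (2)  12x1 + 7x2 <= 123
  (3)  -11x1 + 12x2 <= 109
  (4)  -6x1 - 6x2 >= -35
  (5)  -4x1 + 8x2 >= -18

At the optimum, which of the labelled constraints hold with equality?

(3) and (5)

Vertices and W = -2x1 - 7x2:
  (-29/12, 989/144) → W = -6227/144
  (-10/11, 445/66) → W = -2995/66
  (-136/5, -317/20) → W = 3307/20
  (97/18, 4/9) → W = -125/9

The maximum is at (-136/5, -317/20). Substituting into each constraint, equality holds for (3) and (5); the remaining constraints have slack.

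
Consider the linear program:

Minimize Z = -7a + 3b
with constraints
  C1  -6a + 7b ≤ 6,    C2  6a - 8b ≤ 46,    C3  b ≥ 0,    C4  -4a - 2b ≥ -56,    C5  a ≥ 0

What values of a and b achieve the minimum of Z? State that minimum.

The optimum lies where 6a - 8b = 46 and -4a - 2b = -56.
Solving simultaneously gives a = 135/11, b = 38/11.

a = 135/11, b = 38/11, minimum Z = -831/11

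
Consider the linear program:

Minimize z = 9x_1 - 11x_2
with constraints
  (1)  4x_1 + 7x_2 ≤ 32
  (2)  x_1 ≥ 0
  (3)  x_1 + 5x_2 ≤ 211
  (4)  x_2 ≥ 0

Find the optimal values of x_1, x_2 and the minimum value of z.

Vertices and z = 9x_1 - 11x_2:
  (0, 32/7) → z = -352/7
  (8, 0) → z = 72
  (0, 0) → z = 0

The binding constraints are 4x_1 + 7x_2 = 32 and x_1 = 0.
Solving simultaneously gives x_1 = 0, x_2 = 32/7.

x_1 = 0, x_2 = 32/7, minimum z = -352/7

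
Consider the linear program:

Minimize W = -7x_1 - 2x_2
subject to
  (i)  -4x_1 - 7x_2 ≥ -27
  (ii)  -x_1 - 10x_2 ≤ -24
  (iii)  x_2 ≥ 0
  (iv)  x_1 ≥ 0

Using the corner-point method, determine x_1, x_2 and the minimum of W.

Extreme points and W = -7x_1 - 2x_2:
  (34/11, 23/11) → W = -284/11
  (0, 27/7) → W = -54/7
  (0, 12/5) → W = -24/5

The binding constraints are -4x_1 - 7x_2 = -27 and -x_1 - 10x_2 = -24.
Solving simultaneously gives x_1 = 34/11, x_2 = 23/11.

x_1 = 34/11, x_2 = 23/11, minimum W = -284/11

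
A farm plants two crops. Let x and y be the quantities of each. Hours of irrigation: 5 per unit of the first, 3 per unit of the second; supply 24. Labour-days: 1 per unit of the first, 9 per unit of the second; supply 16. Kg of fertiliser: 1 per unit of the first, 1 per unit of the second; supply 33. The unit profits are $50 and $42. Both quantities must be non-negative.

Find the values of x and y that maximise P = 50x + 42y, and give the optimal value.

Feasible corners and P = 50x + 42y:
  (0, 0) → P = 0
  (0, 16/9) → P = 224/3
  (24/5, 0) → P = 240
  (4, 4/3) → P = 256

The binding constraints are 5x + 3y = 24 and x + 9y = 16.
Solving simultaneously gives x = 4, y = 4/3.

x = 4, y = 4/3, maximum P = 256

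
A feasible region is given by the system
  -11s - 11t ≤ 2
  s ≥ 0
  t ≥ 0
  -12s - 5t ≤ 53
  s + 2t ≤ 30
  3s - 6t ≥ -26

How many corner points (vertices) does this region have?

Intersecting each pair of boundary lines and keeping only the points that satisfy every inequality leaves:
  (0, 0)
  (0, 13/3)
  (30, 0)
  (32/3, 29/3)

4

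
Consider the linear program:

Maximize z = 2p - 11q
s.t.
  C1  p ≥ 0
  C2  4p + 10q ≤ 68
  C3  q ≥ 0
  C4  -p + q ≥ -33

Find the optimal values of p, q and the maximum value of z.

At the optimal vertex, 4p + 10q = 68 and q = 0.
Solving simultaneously gives p = 17, q = 0.

p = 17, q = 0, maximum z = 34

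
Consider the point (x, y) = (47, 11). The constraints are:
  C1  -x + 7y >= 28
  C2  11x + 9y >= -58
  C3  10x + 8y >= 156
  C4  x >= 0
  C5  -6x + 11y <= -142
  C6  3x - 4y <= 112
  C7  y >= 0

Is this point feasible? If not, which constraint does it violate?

C1: 30 ≥ 28 ✓
C2: 616 ≥ -58 ✓
C3: 558 ≥ 156 ✓
C4: 47 ≥ 0 ✓
C5: -161 ≤ -142 ✓
C6: 97 ≤ 112 ✓
C7: 11 ≥ 0 ✓

feasible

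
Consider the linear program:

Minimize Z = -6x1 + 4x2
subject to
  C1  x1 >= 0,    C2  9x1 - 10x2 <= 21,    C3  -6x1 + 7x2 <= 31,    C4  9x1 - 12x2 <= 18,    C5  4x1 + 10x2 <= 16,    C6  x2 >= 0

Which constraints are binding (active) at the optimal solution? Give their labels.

Vertices and Z = -6x1 + 4x2:
  (0, 8/5) → Z = 32/5
  (0, 0) → Z = 0
  (62/23, 12/23) → Z = -324/23
  (2, 0) → Z = -12

The minimum is at (62/23, 12/23). Substituting into each constraint, equality holds for C4 and C5; the remaining constraints have slack.

C4 and C5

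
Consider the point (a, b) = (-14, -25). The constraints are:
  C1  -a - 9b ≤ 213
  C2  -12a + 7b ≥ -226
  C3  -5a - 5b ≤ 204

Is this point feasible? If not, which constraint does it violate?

Constraint C1: -a - 9b = 239, which is not ≤ 213. All other constraints are satisfied.

not feasible — violates C1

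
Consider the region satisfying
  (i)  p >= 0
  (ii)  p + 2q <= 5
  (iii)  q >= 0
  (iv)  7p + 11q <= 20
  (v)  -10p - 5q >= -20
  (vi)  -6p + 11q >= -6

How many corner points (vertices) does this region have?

Intersecting each pair of boundary lines and keeping only the points that satisfy every inequality leaves:
  (0, 0)
  (0, 20/11)
  (1, 0)
  (8/5, 4/5)
  (25/14, 3/7)

5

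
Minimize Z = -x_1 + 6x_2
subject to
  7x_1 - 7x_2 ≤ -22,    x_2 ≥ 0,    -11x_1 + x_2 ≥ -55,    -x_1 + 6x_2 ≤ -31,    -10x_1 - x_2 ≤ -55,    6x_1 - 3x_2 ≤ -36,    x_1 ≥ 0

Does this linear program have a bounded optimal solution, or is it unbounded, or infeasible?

The boundaries -11x_1 + x_2 = -55 and 6x_1 - 3x_2 = -36 meet at (67/9, 242/9), but that point violates -x_1 + 6x_2 ≤ -31. Every candidate vertex is excluded by some other constraint, so the feasible region is empty.

infeasible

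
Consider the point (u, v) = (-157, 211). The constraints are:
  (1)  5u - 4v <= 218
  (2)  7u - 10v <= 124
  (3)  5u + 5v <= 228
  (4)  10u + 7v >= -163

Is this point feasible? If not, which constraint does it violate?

not feasible — violates (3)

Constraint (3): 5u + 5v = 270, which is not ≤ 228. All other constraints are satisfied.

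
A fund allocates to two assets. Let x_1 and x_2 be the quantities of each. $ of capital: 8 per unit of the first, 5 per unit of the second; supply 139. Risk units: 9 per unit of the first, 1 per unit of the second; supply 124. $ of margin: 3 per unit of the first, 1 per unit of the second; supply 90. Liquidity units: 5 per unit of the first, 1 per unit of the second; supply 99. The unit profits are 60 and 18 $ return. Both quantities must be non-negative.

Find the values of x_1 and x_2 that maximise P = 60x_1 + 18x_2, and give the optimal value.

x_1 = 13, x_2 = 7, maximum P = 906

The optimum lies where 8x_1 + 5x_2 = 139 and 9x_1 + x_2 = 124.
Solving simultaneously gives x_1 = 13, x_2 = 7.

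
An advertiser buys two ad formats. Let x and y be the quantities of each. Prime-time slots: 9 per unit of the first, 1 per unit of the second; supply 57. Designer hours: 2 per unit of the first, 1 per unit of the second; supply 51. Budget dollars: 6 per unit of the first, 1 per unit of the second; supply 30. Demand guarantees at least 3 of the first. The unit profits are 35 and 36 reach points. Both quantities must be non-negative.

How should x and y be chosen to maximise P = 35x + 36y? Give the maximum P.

x = 3, y = 12, maximum P = 537

Vertices and P = 35x + 36y:
  (5, 0) → P = 175
  (3, 0) → P = 105
  (3, 12) → P = 537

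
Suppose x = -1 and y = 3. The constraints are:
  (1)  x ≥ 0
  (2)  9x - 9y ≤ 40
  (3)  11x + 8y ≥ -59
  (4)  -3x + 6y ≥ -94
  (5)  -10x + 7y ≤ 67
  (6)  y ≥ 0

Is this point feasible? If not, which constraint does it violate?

Constraint (1): x = -1, which is not ≥ 0. All other constraints are satisfied.

not feasible — violates (1)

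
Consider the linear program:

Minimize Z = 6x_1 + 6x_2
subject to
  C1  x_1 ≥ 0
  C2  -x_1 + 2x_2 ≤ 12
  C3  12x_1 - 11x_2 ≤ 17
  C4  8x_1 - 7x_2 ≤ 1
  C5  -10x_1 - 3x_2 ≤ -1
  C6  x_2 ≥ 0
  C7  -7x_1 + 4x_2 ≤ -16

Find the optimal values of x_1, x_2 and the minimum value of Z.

x_1 = 108/17, x_2 = 121/17, minimum Z = 1374/17

Vertices and Z = 6x_1 + 6x_2:
  (86/9, 97/9) → Z = 122
  (8, 10) → Z = 108
  (108/17, 121/17) → Z = 1374/17

The optimum lies where 8x_1 - 7x_2 = 1 and -7x_1 + 4x_2 = -16.
Solving simultaneously gives x_1 = 108/17, x_2 = 121/17.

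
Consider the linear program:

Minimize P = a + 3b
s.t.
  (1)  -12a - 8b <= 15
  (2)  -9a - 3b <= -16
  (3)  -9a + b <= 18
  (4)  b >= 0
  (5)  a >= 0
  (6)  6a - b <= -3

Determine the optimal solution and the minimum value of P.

a = 7/27, b = 41/9, minimum P = 376/27

Vertices and P = a + 3b:
  (0, 16/3) → P = 16
  (7/27, 41/9) → P = 376/27
  (0, 18) → P = 54
The feasible region is unbounded (it extends along (1, 6), (1, 9)), but P strictly increases along every unbounded feasible direction, so there is no improving ray and the minimum is attained at a vertex.

At the optimal vertex, -9a - 3b = -16 and 6a - b = -3.
Solving simultaneously gives a = 7/27, b = 41/9.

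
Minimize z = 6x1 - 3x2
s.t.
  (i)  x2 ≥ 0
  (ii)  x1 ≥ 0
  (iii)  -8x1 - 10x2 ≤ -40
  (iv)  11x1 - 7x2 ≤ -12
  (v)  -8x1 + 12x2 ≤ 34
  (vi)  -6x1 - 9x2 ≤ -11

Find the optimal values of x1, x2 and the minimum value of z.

x1 = 35/44, x2 = 37/11, minimum z = -117/22

Extreme points and z = 6x1 - 3x2:
  (80/83, 268/83) → z = -324/83
  (35/44, 37/11) → z = -117/22
  (47/38, 139/38) → z = -135/38

At the optimal vertex, -8x1 - 10x2 = -40 and -8x1 + 12x2 = 34.
Solving simultaneously gives x1 = 35/44, x2 = 37/11.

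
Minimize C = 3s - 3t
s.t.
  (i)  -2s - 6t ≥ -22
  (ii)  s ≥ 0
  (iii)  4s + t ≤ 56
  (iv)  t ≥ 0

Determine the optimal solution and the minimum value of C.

Corner points and C = 3s - 3t:
  (0, 11/3) → C = -11
  (11, 0) → C = 33
  (0, 0) → C = 0

The binding constraints are -2s - 6t = -22 and s = 0.
Solving simultaneously gives s = 0, t = 11/3.

s = 0, t = 11/3, minimum C = -11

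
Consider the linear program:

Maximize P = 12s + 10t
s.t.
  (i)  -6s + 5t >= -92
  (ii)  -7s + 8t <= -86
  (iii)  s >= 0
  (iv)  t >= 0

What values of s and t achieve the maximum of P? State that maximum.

Vertices and P = 12s + 10t:
  (306/13, 128/13) → P = 4952/13
  (46/3, 0) → P = 184
  (86/7, 0) → P = 1032/7

s = 306/13, t = 128/13, maximum P = 4952/13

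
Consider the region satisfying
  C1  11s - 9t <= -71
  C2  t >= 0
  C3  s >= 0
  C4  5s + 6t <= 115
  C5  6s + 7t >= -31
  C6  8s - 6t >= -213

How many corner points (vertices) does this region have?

3

Pairwise boundary intersections that survive every other constraint:
  (0, 71/9)
  (203/37, 540/37)
  (0, 115/6)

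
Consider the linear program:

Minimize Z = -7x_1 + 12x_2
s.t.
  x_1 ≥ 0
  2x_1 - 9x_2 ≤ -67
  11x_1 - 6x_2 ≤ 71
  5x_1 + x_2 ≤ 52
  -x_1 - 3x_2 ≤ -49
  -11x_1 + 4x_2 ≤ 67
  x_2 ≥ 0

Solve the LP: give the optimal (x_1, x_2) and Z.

x_1 = 107/14, x_2 = 193/14, minimum Z = 1567/14

Extreme points and Z = -7x_1 + 12x_2:
  (0, 49/3) → Z = 196
  (0, 67/4) → Z = 201
  (107/14, 193/14) → Z = 1567/14
  (141/31, 907/31) → Z = 9897/31

The binding constraints are 5x_1 + x_2 = 52 and -x_1 - 3x_2 = -49.
Solving simultaneously gives x_1 = 107/14, x_2 = 193/14.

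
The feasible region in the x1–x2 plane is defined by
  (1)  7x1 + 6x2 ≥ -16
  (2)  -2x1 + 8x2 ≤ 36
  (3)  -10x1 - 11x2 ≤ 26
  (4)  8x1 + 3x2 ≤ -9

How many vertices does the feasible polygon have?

4

Intersecting each pair of boundary lines and keeping only the points that satisfy every inequality leaves:
  (-86/17, 55/17)
  (-20/17, -22/17)
  (-18/7, 27/7)
  (-21/58, -59/29)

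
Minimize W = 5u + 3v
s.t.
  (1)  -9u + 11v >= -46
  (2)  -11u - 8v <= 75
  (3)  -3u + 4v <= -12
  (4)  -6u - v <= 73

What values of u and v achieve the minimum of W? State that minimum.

u = -3, v = -21/4, minimum W = -123/4

Corner points and W = 5u + 3v:
  (-457/193, -1181/193) → W = -5828/193
  (52/3, 10) → W = 350/3
  (-3, -21/4) → W = -123/4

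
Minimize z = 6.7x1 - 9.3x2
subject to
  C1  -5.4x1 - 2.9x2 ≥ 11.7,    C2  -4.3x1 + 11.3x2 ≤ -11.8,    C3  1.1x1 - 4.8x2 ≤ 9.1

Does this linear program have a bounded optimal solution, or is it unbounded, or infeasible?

Extreme points and z = 6.7x1 - 9.3x2:
  (-9799/7349, -11403/7349) → z = 201973/36745
  (-2977/2911, -6201/2911) → z = 188617/14555
  (-4619/821, -2615/821) → z = -33139/4105
The feasible region has finitely many vertices and no improving ray; the minimum is -33139/4105 at (-4619/821, -2615/821).

bounded optimum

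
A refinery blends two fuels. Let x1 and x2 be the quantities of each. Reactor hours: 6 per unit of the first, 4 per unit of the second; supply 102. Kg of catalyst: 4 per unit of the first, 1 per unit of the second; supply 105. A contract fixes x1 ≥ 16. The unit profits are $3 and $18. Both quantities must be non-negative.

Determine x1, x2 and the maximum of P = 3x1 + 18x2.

x1 = 16, x2 = 3/2, maximum P = 75

Vertices and P = 3x1 + 18x2:
  (17, 0) → P = 51
  (16, 0) → P = 48
  (16, 3/2) → P = 75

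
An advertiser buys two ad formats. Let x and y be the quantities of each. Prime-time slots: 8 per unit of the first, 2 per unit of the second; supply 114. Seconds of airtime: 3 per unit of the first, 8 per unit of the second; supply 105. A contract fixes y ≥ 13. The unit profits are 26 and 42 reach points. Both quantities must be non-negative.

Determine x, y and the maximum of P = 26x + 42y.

x = 1/3, y = 13, maximum P = 1664/3

Corner points and P = 26x + 42y:
  (0, 105/8) → P = 2205/4
  (0, 13) → P = 546
  (1/3, 13) → P = 1664/3

The optimum lies where 3x + 8y = 105 and y = 13.
Solving simultaneously gives x = 1/3, y = 13.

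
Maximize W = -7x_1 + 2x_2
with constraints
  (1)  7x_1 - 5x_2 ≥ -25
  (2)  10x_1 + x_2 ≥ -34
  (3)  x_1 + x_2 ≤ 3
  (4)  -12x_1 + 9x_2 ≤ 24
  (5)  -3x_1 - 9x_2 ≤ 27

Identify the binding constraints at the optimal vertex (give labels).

(2) and (4)

Corner points and W = -7x_1 + 2x_2:
  (-55/17, -28/17) → W = 329/17
  (-93/29, -56/29) → W = 539/29
  (1/7, 20/7) → W = 33/7
  (9, -6) → W = -75

The maximum is at (-55/17, -28/17). Substituting into each constraint, equality holds for (2) and (4); the remaining constraints have slack.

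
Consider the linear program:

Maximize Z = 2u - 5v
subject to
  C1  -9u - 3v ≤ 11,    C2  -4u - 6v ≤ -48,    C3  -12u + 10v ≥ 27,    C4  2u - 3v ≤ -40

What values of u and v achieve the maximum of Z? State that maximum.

u = -4, v = 32/3, maximum Z = -184/3

Feasible corners and Z = 2u - 5v:
  (-5, 34/3) → Z = -200/3
  (-4, 32/3) → Z = -184/3
  (319/16, 213/8) → Z = -373/4
The feasible region is unbounded (it extends along (-1, 3), (5, 6)), but Z strictly decreases along every unbounded feasible direction, so there is no improving ray and the maximum is attained at a vertex.

At the optimal vertex, -4u - 6v = -48 and 2u - 3v = -40.
Solving simultaneously gives u = -4, v = 32/3.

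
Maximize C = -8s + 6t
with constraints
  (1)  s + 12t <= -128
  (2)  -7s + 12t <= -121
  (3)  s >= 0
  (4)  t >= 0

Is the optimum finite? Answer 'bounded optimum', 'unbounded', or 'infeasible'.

infeasible

The boundaries s + 12t = -128 and s = 0 meet at (0, -32/3), but that point violates t ≥ 0. Every candidate vertex is excluded by some other constraint, so the feasible region is empty.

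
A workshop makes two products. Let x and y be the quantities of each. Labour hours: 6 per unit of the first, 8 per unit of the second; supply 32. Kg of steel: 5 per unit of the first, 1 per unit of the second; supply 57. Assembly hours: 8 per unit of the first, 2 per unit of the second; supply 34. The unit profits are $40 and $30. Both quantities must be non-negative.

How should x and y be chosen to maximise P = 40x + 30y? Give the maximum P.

x = 4, y = 1, maximum P = 190

Feasible corners and P = 40x + 30y:
  (0, 0) → P = 0
  (0, 4) → P = 120
  (17/4, 0) → P = 170
  (4, 1) → P = 190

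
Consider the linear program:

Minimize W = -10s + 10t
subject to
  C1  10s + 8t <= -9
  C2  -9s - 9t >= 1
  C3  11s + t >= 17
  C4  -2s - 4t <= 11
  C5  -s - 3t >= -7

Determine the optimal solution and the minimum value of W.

s = 13/6, t = -23/6, minimum W = -60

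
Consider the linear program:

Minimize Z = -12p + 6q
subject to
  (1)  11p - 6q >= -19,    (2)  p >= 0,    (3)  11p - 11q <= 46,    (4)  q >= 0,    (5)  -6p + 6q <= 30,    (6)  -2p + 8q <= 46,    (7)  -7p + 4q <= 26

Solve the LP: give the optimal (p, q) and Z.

p = 437/33, q = 299/33, minimum Z = -1150/11

Corner points and Z = -12p + 6q:
  (0, 19/6) → Z = 19
  (31/19, 117/19) → Z = 330/19
  (0, 0) → Z = 0
  (46/11, 0) → Z = -552/11
  (437/33, 299/33) → Z = -1150/11

At the optimal vertex, 11p - 11q = 46 and -2p + 8q = 46.
Solving simultaneously gives p = 437/33, q = 299/33.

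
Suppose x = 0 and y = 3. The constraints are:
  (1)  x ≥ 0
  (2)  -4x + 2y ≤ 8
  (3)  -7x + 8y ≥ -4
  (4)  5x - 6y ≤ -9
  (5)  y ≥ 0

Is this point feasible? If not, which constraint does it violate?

feasible

(1): 0 ≥ 0 ✓
(2): 6 ≤ 8 ✓
(3): 24 ≥ -4 ✓
(4): -18 ≤ -9 ✓
(5): 3 ≥ 0 ✓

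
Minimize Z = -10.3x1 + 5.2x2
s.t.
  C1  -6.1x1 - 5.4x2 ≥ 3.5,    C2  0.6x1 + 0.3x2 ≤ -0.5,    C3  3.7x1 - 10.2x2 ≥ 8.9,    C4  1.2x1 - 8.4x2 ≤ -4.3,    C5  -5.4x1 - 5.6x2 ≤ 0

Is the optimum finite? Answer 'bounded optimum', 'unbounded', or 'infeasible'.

The boundaries -6.1x1 - 5.4x2 = 3.5 and -5.4x1 - 5.6x2 = 0 meet at (-3.92, 3.78), but that point violates 3.7x1 - 10.2x2 ≥ 8.9. Every candidate vertex is excluded by some other constraint, so the feasible region is empty.

infeasible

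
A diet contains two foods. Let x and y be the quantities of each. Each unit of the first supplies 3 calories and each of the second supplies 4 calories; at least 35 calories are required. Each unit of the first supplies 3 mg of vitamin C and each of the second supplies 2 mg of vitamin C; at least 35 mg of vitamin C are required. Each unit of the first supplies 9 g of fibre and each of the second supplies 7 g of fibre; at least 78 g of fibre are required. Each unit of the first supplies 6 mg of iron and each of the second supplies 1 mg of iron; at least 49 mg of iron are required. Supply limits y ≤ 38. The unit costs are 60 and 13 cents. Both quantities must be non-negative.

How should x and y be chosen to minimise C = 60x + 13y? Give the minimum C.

Extreme points and C = 60x + 13y:
  (35/3, 0) → C = 700
  (7, 7) → C = 511
  (11/6, 38) → C = 604
The feasible region is unbounded (it extends along (1, 0)), but C strictly increases along every unbounded feasible direction, so there is no improving ray and the minimum is attained at a vertex.

x = 7, y = 7, minimum C = 511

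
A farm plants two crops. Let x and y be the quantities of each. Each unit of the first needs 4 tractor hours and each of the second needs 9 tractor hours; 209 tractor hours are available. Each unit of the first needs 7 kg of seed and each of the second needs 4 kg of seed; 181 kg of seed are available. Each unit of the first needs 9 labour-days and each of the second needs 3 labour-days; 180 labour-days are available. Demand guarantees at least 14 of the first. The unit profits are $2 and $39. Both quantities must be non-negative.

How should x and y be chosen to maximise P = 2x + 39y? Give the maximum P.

Corner points and P = 2x + 39y:
  (20, 0) → P = 40
  (14, 0) → P = 28
  (331/23, 387/23) → P = 685
  (14, 17) → P = 691

The binding constraints are 4x + 9y = 209 and x = 14.
Solving simultaneously gives x = 14, y = 17.

x = 14, y = 17, maximum P = 691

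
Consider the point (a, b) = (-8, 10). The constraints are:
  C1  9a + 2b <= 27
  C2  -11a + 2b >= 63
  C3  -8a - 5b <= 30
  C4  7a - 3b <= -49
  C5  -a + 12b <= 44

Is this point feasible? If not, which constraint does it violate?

not feasible — violates C5

Constraint C5: -a + 12b = 128, which is not ≤ 44. All other constraints are satisfied.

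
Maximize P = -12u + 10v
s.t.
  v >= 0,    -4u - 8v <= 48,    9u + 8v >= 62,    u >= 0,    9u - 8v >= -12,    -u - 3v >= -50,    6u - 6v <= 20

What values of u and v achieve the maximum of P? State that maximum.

Corner points and P = -12u + 10v:
  (25/9, 37/8) → P = 155/12
  (266/51, 32/17) → P = -744/17
  (52/5, 66/5) → P = 36/5
  (15, 35/3) → P = -190/3

At the optimal vertex, 9u + 8v = 62 and 9u - 8v = -12.
Solving simultaneously gives u = 25/9, v = 37/8.

u = 25/9, v = 37/8, maximum P = 155/12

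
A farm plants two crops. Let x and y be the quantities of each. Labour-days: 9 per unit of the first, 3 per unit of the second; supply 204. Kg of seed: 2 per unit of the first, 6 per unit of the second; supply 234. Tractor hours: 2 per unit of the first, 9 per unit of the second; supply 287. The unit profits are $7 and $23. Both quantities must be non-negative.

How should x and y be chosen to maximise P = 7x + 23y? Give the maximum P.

Feasible corners and P = 7x + 23y:
  (0, 0) → P = 0
  (0, 287/9) → P = 6601/9
  (68/3, 0) → P = 476/3
  (13, 29) → P = 758

The binding constraints are 9x + 3y = 204 and 2x + 9y = 287.
Solving simultaneously gives x = 13, y = 29.

x = 13, y = 29, maximum P = 758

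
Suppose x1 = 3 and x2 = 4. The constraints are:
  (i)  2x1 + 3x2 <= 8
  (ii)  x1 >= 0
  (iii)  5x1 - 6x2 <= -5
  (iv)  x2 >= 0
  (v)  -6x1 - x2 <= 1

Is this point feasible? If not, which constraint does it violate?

Constraint (i): 2x1 + 3x2 = 18, which is not ≤ 8. All other constraints are satisfied.

not feasible — violates (i)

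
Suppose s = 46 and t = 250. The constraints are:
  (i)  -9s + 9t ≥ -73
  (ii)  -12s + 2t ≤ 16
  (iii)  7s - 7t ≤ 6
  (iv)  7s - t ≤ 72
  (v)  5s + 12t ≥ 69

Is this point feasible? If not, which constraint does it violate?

(i): 1836 ≥ -73 ✓
(ii): -52 ≤ 16 ✓
(iii): -1428 ≤ 6 ✓
(iv): 72 ≤ 72 ✓
(v): 3230 ≥ 69 ✓

feasible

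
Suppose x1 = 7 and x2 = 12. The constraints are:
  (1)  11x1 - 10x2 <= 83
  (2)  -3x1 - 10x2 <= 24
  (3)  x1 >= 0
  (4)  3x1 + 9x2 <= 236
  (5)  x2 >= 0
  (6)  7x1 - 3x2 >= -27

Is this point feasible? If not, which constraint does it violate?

(1): -43 ≤ 83 ✓
(2): -141 ≤ 24 ✓
(3): 7 ≥ 0 ✓
(4): 129 ≤ 236 ✓
(5): 12 ≥ 0 ✓
(6): 13 ≥ -27 ✓

feasible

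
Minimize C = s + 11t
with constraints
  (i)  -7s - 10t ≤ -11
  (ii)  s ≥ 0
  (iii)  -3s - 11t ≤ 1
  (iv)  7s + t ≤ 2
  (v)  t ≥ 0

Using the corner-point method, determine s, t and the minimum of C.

Corner points and C = s + 11t:
  (0, 11/10) → C = 121/10
  (1/7, 1) → C = 78/7
  (0, 2) → C = 22

s = 1/7, t = 1, minimum C = 78/7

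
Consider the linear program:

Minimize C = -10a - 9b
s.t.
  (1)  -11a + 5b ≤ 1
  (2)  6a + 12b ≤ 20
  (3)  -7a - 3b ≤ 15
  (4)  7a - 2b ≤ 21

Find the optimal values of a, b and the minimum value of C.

Corner points and C = -10a - 9b:
  (44/81, 113/81) → C = -1457/81
  (-39/34, -79/34) → C = 1101/34
  (73/24, 7/48) → C = -1523/48
  (33/35, -36/5) → C = 1938/35

The binding constraints are 6a + 12b = 20 and 7a - 2b = 21.
Solving simultaneously gives a = 73/24, b = 7/48.

a = 73/24, b = 7/48, minimum C = -1523/48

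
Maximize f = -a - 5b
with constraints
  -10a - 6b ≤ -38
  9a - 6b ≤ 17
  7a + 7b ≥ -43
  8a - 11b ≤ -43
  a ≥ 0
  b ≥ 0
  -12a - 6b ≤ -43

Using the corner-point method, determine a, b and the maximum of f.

Vertices and f = -a - 5b:
  (445/51, 523/51) → f = -60
  (43/36, 43/9) → f = -301/12
  (0, 43/6) → f = -215/6
The feasible region is unbounded (it extends along (0, 1), (2, 3)), but f strictly decreases along every unbounded feasible direction, so there is no improving ray and the maximum is attained at a vertex.

At the optimal vertex, 8a - 11b = -43 and -12a - 6b = -43.
Solving simultaneously gives a = 43/36, b = 43/9.

a = 43/36, b = 43/9, maximum f = -301/12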